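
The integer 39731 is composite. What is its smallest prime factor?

39731 is odd.
Digit sum 23, not divisible by 3.
Ends in 1: not divisible by 5.
7: 39731 = 7·5675 + 6
11: 39731 = 11·3611 + 10
13: 39731 = 13·3056 + 3
17: 39731 = 17·2337 + 2
19: 39731 = 19·2091 + 2
23: 39731 = 23·1727 + 10
29: 39731 = 29·1370 + 1
31: 39731 = 31·1281 + 20
37: 39731 = 37·1073 + 30
41: 39731 = 41·969 + 2
43: 39731 = 43·923 + 42
47: 39731 = 47·845 + 16
53: 39731 = 53·749 + 34
59: 39731 = 59·673 + 24
61: 39731 = 61·651 + 20
67: 39731 = 67·593

67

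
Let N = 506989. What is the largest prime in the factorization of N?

506989 = 7 · 72427
72427 = 23 · 3149
3149 = 47 · 67
67 is prime.
So 506989 = 7 · 23 · 47 · 67; the largest prime factor is 67.

67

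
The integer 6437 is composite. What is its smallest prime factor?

6437 is odd.
Digit sum 20, not divisible by 3.
Ends in 7: not divisible by 5.
7: 6437 = 7·919 + 4
11: 6437 = 11·585 + 2
13: 6437 = 13·495 + 2
17: 6437 = 17·378 + 11
19: 6437 = 19·338 + 15
23: 6437 = 23·279 + 20
29: 6437 = 29·221 + 28
31: 6437 = 31·207 + 20
37: 6437 = 37·173 + 36
41: 6437 = 41·157

41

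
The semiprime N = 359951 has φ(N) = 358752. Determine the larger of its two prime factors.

607

φ(n) = (p−1)(q−1) = n − (p+q) + 1, so p + q = 359951 − 358752 + 1 = 1200.
p and q are the roots of t² − 1200t + 359951 = 0.
Discriminant: 1200² − 4·359951 = 1440000 − 1439804 = 196; √196 = 14.
q = (1200 − 14)/2 = 593, p = (1200 + 14)/2 = 607.
Check: 593 · 607 = 359951.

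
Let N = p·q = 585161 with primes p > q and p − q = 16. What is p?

Since p = q + 16, we have 585161 = q(q + 16), so q² + 16q − 585161 = 0.
Discriminant: 16² + 4·585161 = 256 + 2340644 = 2340900; √2340900 = 1530.
q = (−16 + 1530)/2 = 757, and p = q + 16 = 773.
Check: 757 · 773 = 585161.

773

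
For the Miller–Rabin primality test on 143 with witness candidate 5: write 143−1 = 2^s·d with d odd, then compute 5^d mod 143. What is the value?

143 − 1 = 142 = 2^1 · 71, so d = 71.
5^1 ≡ 5 (mod 143)
5^2 ≡ 5^2 = 25 ≡ 25 (mod 143)
5^4 ≡ 25^2 = 625 ≡ 53 (mod 143)
5^8 ≡ 53^2 = 2809 ≡ 92 (mod 143)
5^16 ≡ 92^2 = 8464 ≡ 27 (mod 143)
5^32 ≡ 27^2 = 729 ≡ 14 (mod 143)
5^64 ≡ 14^2 = 196 ≡ 53 (mod 143)
71 = 64 + 4 + 2 + 1 in binary powers of 2.
So 5^71 ≡ 53 · 53 · 25 · 5 ≡ 60 (mod 143).
Squaring chain: 60; never reaches −1, so base 5 is a Miller–Rabin witness that 143 is composite.

60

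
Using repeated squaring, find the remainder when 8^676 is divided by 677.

1

8^1 ≡ 8 (mod 677)
8^2 ≡ 8^2 = 64 ≡ 64 (mod 677)
8^4 ≡ 64^2 = 4096 ≡ 34 (mod 677)
8^8 ≡ 34^2 = 1156 ≡ 479 (mod 677)
8^16 ≡ 479^2 = 229441 ≡ 615 (mod 677)
8^32 ≡ 615^2 = 378225 ≡ 459 (mod 677)
8^64 ≡ 459^2 = 210681 ≡ 134 (mod 677)
8^128 ≡ 134^2 = 17956 ≡ 354 (mod 677)
8^256 ≡ 354^2 = 125316 ≡ 71 (mod 677)
8^512 ≡ 71^2 = 5041 ≡ 302 (mod 677)
676 = 512 + 128 + 32 + 4 in binary powers of 2.
So 8^676 ≡ 302 · 354 · 459 · 34 ≡ 1 (mod 677).
Since the result is 1, base 8 gives no evidence that 677 is composite.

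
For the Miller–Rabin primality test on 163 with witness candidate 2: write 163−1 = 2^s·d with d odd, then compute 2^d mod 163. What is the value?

162

163 − 1 = 162 = 2^1 · 81, so d = 81.
2^1 ≡ 2 (mod 163)
2^2 ≡ 2^2 = 4 ≡ 4 (mod 163)
2^4 ≡ 4^2 = 16 ≡ 16 (mod 163)
2^8 ≡ 16^2 = 256 ≡ 93 (mod 163)
2^16 ≡ 93^2 = 8649 ≡ 10 (mod 163)
2^32 ≡ 10^2 = 100 ≡ 100 (mod 163)
2^64 ≡ 100^2 = 10000 ≡ 57 (mod 163)
81 = 64 + 16 + 1 in binary powers of 2.
So 2^81 ≡ 57 · 10 · 2 ≡ 162 (mod 163).
Since 2^d ≡ 162 (mod 163), base 2 does not prove 163 composite.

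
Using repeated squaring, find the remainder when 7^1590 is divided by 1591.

1506

7^1 ≡ 7 (mod 1591)
7^2 ≡ 7^2 = 49 ≡ 49 (mod 1591)
7^4 ≡ 49^2 = 2401 ≡ 810 (mod 1591)
7^8 ≡ 810^2 = 656100 ≡ 608 (mod 1591)
7^16 ≡ 608^2 = 369664 ≡ 552 (mod 1591)
7^32 ≡ 552^2 = 304704 ≡ 823 (mod 1591)
7^64 ≡ 823^2 = 677329 ≡ 1154 (mod 1591)
7^128 ≡ 1154^2 = 1331716 ≡ 49 (mod 1591)
7^256 ≡ 49^2 = 2401 ≡ 810 (mod 1591)
7^512 ≡ 810^2 = 656100 ≡ 608 (mod 1591)
7^1024 ≡ 608^2 = 369664 ≡ 552 (mod 1591)
1590 = 1024 + 512 + 32 + 16 + 4 + 2 in binary powers of 2.
So 7^1590 ≡ 552 · 608 · 823 · 552 · 810 · 49 ≡ 1506 (mod 1591).
Since 1506 ≠ 1, base 7 is a Fermat witness: 1591 is composite.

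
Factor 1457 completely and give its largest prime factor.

1457 = 31 · 47
47 is prime.
So 1457 = 31 · 47; the largest prime factor is 47.

47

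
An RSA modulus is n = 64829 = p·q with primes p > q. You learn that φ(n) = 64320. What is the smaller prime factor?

φ(n) = (p−1)(q−1) = n − (p+q) + 1, so p + q = 64829 − 64320 + 1 = 510.
p and q are the roots of t² − 510t + 64829 = 0.
Discriminant: 510² − 4·64829 = 260100 − 259316 = 784; √784 = 28.
q = (510 − 28)/2 = 241, p = (510 + 28)/2 = 269.
Check: 241 · 269 = 64829.

241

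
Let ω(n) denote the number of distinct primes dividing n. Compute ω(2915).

2915 = 5 · 583
583 = 11 · 53
2915 = 5 · 11 · 53, which has 3 distinct prime factors.

3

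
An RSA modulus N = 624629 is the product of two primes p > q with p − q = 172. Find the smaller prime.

709

Since p = q + 172, we have 624629 = q(q + 172), so q² + 172q − 624629 = 0.
Discriminant: 172² + 4·624629 = 29584 + 2498516 = 2528100; √2528100 = 1590.
q = (−172 + 1590)/2 = 709, and p = q + 172 = 881.
Check: 709 · 881 = 624629.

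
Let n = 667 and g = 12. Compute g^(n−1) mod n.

12^1 ≡ 12 (mod 667)
12^2 ≡ 12^2 = 144 ≡ 144 (mod 667)
12^4 ≡ 144^2 = 20736 ≡ 59 (mod 667)
12^8 ≡ 59^2 = 3481 ≡ 146 (mod 667)
12^16 ≡ 146^2 = 21316 ≡ 639 (mod 667)
12^32 ≡ 639^2 = 408321 ≡ 117 (mod 667)
12^64 ≡ 117^2 = 13689 ≡ 349 (mod 667)
12^128 ≡ 349^2 = 121801 ≡ 407 (mod 667)
12^256 ≡ 407^2 = 165649 ≡ 233 (mod 667)
12^512 ≡ 233^2 = 54289 ≡ 262 (mod 667)
666 = 512 + 128 + 16 + 8 + 2 in binary powers of 2.
So 12^666 ≡ 262 · 407 · 639 · 146 · 144 ≡ 492 (mod 667).
Since 492 ≠ 1, base 12 is a Fermat witness: 667 is composite.

492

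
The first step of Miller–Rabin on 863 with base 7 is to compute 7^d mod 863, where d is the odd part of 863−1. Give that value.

862

863 − 1 = 862 = 2^1 · 431, so d = 431.
7^1 ≡ 7 (mod 863)
7^2 ≡ 7^2 = 49 ≡ 49 (mod 863)
7^4 ≡ 49^2 = 2401 ≡ 675 (mod 863)
7^8 ≡ 675^2 = 455625 ≡ 824 (mod 863)
7^16 ≡ 824^2 = 678976 ≡ 658 (mod 863)
7^32 ≡ 658^2 = 432964 ≡ 601 (mod 863)
7^64 ≡ 601^2 = 361201 ≡ 467 (mod 863)
7^128 ≡ 467^2 = 218089 ≡ 613 (mod 863)
7^256 ≡ 613^2 = 375769 ≡ 364 (mod 863)
431 = 256 + 128 + 32 + 8 + 4 + 2 + 1 in binary powers of 2.
So 7^431 ≡ 364 · 613 · 601 · 824 · 675 · 49 · 7 ≡ 862 (mod 863).
Since 7^d ≡ 862 (mod 863), base 7 does not prove 863 composite.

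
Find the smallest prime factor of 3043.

17

3043 is odd.
Digit sum 10, not divisible by 3.
Ends in 3: not divisible by 5.
7: 3043 = 7·434 + 5
11: 3043 = 11·276 + 7
13: 3043 = 13·234 + 1
17: 3043 = 17·179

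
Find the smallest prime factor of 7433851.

67

7433851 is odd.
Digit sum 31, not divisible by 3.
Ends in 1: not divisible by 5.
7: 7433851 = 7·1061978 + 5
11: 7433851 = 11·675804 + 7
13: 7433851 = 13·571834 + 9
17: 7433851 = 17·437285 + 6
19: 7433851 = 19·391255 + 6
23: 7433851 = 23·323210 + 21
29: 7433851 = 29·256339 + 20
31: 7433851 = 31·239801 + 20
37: 7433851 = 37·200914 + 33
41: 7433851 = 41·181313 + 18
43: 7433851 = 43·172880 + 11
47: 7433851 = 47·158167 + 2
53: 7433851 = 53·140261 + 18
59: 7433851 = 59·125997 + 28
61: 7433851 = 61·121866 + 25
67: 7433851 = 67·110953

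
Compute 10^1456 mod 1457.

754

10^1 ≡ 10 (mod 1457)
10^2 ≡ 10^2 = 100 ≡ 100 (mod 1457)
10^4 ≡ 100^2 = 10000 ≡ 1258 (mod 1457)
10^8 ≡ 1258^2 = 1582564 ≡ 262 (mod 1457)
10^16 ≡ 262^2 = 68644 ≡ 165 (mod 1457)
10^32 ≡ 165^2 = 27225 ≡ 999 (mod 1457)
10^64 ≡ 999^2 = 998001 ≡ 1413 (mod 1457)
10^128 ≡ 1413^2 = 1996569 ≡ 479 (mod 1457)
10^256 ≡ 479^2 = 229441 ≡ 692 (mod 1457)
10^512 ≡ 692^2 = 478864 ≡ 968 (mod 1457)
10^1024 ≡ 968^2 = 937024 ≡ 173 (mod 1457)
1456 = 1024 + 256 + 128 + 32 + 16 in binary powers of 2.
So 10^1456 ≡ 173 · 692 · 479 · 999 · 165 ≡ 754 (mod 1457).
Since 754 ≠ 1, base 10 is a Fermat witness: 1457 is composite.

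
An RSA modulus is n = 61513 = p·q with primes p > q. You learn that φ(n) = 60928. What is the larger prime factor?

φ(n) = (p−1)(q−1) = n − (p+q) + 1, so p + q = 61513 − 60928 + 1 = 586.
p and q are the roots of t² − 586t + 61513 = 0.
Discriminant: 586² − 4·61513 = 343396 − 246052 = 97344; √97344 = 312.
q = (586 − 312)/2 = 137, p = (586 + 312)/2 = 449.
Check: 137 · 449 = 61513.

449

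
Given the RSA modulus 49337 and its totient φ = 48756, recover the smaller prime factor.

φ(n) = (p−1)(q−1) = n − (p+q) + 1, so p + q = 49337 − 48756 + 1 = 582.
p and q are the roots of t² − 582t + 49337 = 0.
Discriminant: 582² − 4·49337 = 338724 − 197348 = 141376; √141376 = 376.
q = (582 − 376)/2 = 103, p = (582 + 376)/2 = 479.
Check: 103 · 479 = 49337.

103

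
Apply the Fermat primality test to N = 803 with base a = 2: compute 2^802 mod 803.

367

2^1 ≡ 2 (mod 803)
2^2 ≡ 2^2 = 4 ≡ 4 (mod 803)
2^4 ≡ 4^2 = 16 ≡ 16 (mod 803)
2^8 ≡ 16^2 = 256 ≡ 256 (mod 803)
2^16 ≡ 256^2 = 65536 ≡ 493 (mod 803)
2^32 ≡ 493^2 = 243049 ≡ 543 (mod 803)
2^64 ≡ 543^2 = 294849 ≡ 148 (mod 803)
2^128 ≡ 148^2 = 21904 ≡ 223 (mod 803)
2^256 ≡ 223^2 = 49729 ≡ 746 (mod 803)
2^512 ≡ 746^2 = 556516 ≡ 37 (mod 803)
802 = 512 + 256 + 32 + 2 in binary powers of 2.
So 2^802 ≡ 37 · 746 · 543 · 4 ≡ 367 (mod 803).
Since 367 ≠ 1, base 2 is a Fermat witness: 803 is composite.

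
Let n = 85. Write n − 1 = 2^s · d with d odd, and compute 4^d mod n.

4

85 − 1 = 84 = 2^2 · 21, so d = 21.
4^1 ≡ 4 (mod 85)
4^2 ≡ 4^2 = 16 ≡ 16 (mod 85)
4^4 ≡ 16^2 = 256 ≡ 1 (mod 85)
4^8 ≡ 1^2 = 1 ≡ 1 (mod 85)
4^16 ≡ 1^2 = 1 ≡ 1 (mod 85)
21 = 16 + 4 + 1 in binary powers of 2.
So 4^21 ≡ 1 · 1 · 4 ≡ 4 (mod 85).
Squaring chain: 4 → 16; never reaches −1, so base 4 is a Miller–Rabin witness that 85 is composite.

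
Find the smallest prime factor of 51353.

51353 is odd.
Digit sum 17, not divisible by 3.
Ends in 3: not divisible by 5.
7: 51353 = 7·7336 + 1
11: 51353 = 11·4668 + 5
13: 51353 = 13·3950 + 3
17: 51353 = 17·3020 + 13
19: 51353 = 19·2702 + 15
23: 51353 = 23·2232 + 17
29: 51353 = 29·1770 + 23
31: 51353 = 31·1656 + 17
37: 51353 = 37·1387 + 34
41: 51353 = 41·1252 + 21
43: 51353 = 43·1194 + 11
47: 51353 = 47·1092 + 29
53: 51353 = 53·968 + 49
59: 51353 = 59·870 + 23
61: 51353 = 61·841 + 52
67: 51353 = 67·766 + 31
71: 51353 = 71·723 + 20
73: 51353 = 73·703 + 34
79: 51353 = 79·650 + 3
83: 51353 = 83·618 + 59
89: 51353 = 89·577

89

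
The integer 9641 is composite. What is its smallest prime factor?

9641 is odd.
Digit sum 20, not divisible by 3.
Ends in 1: not divisible by 5.
7: 9641 = 7·1377 + 2
11: 9641 = 11·876 + 5
13: 9641 = 13·741 + 8
17: 9641 = 17·567 + 2
19: 9641 = 19·507 + 8
23: 9641 = 23·419 + 4
29: 9641 = 29·332 + 13
31: 9641 = 31·311

31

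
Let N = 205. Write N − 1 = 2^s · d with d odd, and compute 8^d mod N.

205 − 1 = 204 = 2^2 · 51, so d = 51.
8^1 ≡ 8 (mod 205)
8^2 ≡ 8^2 = 64 ≡ 64 (mod 205)
8^4 ≡ 64^2 = 4096 ≡ 201 (mod 205)
8^8 ≡ 201^2 = 40401 ≡ 16 (mod 205)
8^16 ≡ 16^2 = 256 ≡ 51 (mod 205)
8^32 ≡ 51^2 = 2601 ≡ 141 (mod 205)
51 = 32 + 16 + 2 + 1 in binary powers of 2.
So 8^51 ≡ 141 · 51 · 64 · 8 ≡ 197 (mod 205).
Squaring chain: 197 → 64; never reaches −1, so base 8 is a Miller–Rabin witness that 205 is composite.

197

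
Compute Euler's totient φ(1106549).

Factor: 1106549 = 41 · 137 · 197.
φ(1106549) = (41−1) · (137−1) · (197−1) = 40 · 136 · 196 = 1066240.

1066240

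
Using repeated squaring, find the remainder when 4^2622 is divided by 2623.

4^1 ≡ 4 (mod 2623)
4^2 ≡ 4^2 = 16 ≡ 16 (mod 2623)
4^4 ≡ 16^2 = 256 ≡ 256 (mod 2623)
4^8 ≡ 256^2 = 65536 ≡ 2584 (mod 2623)
4^16 ≡ 2584^2 = 6677056 ≡ 1521 (mod 2623)
4^32 ≡ 1521^2 = 2313441 ≡ 2578 (mod 2623)
4^64 ≡ 2578^2 = 6646084 ≡ 2025 (mod 2623)
4^128 ≡ 2025^2 = 4100625 ≡ 876 (mod 2623)
4^256 ≡ 876^2 = 767376 ≡ 1460 (mod 2623)
4^512 ≡ 1460^2 = 2131600 ≡ 1724 (mod 2623)
4^1024 ≡ 1724^2 = 2972176 ≡ 317 (mod 2623)
4^2048 ≡ 317^2 = 100489 ≡ 815 (mod 2623)
2622 = 2048 + 512 + 32 + 16 + 8 + 4 + 2 in binary powers of 2.
So 4^2622 ≡ 815 · 1724 · 2578 · 1521 · 2584 · 256 · 16 ≡ 2277 (mod 2623).
Since 2277 ≠ 1, base 4 is a Fermat witness: 2623 is composite.

2277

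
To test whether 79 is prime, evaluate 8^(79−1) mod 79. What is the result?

1

8^1 ≡ 8 (mod 79)
8^2 ≡ 8^2 = 64 ≡ 64 (mod 79)
8^4 ≡ 64^2 = 4096 ≡ 67 (mod 79)
8^8 ≡ 67^2 = 4489 ≡ 65 (mod 79)
8^16 ≡ 65^2 = 4225 ≡ 38 (mod 79)
8^32 ≡ 38^2 = 1444 ≡ 22 (mod 79)
8^64 ≡ 22^2 = 484 ≡ 10 (mod 79)
78 = 64 + 8 + 4 + 2 in binary powers of 2.
So 8^78 ≡ 10 · 65 · 67 · 64 ≡ 1 (mod 79).
Since the result is 1, base 8 gives no evidence that 79 is composite.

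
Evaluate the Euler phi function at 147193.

136080

Factor: 147193 = 19 · 61 · 127.
φ(147193) = (19−1) · (61−1) · (127−1) = 18 · 60 · 126 = 136080.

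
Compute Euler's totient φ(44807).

Factor: 44807 = 7 · 37 · 173.
φ(44807) = (7−1) · (37−1) · (173−1) = 6 · 36 · 172 = 37152.

37152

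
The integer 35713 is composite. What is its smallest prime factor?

35713 is odd.
Digit sum 19, not divisible by 3.
Ends in 3: not divisible by 5.
7: 35713 = 7·5101 + 6
11: 35713 = 11·3246 + 7
13: 35713 = 13·2747 + 2
17: 35713 = 17·2100 + 13
19: 35713 = 19·1879 + 12
23: 35713 = 23·1552 + 17
29: 35713 = 29·1231 + 14
31: 35713 = 31·1152 + 1
37: 35713 = 37·965 + 8
41: 35713 = 41·871 + 2
43: 35713 = 43·830 + 23
47: 35713 = 47·759 + 40
53: 35713 = 53·673 + 44
59: 35713 = 59·605 + 18
61: 35713 = 61·585 + 28
67: 35713 = 67·533 + 2
71: 35713 = 71·503

71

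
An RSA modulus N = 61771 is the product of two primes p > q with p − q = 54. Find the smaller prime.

223

Since p = q + 54, we have 61771 = q(q + 54), so q² + 54q − 61771 = 0.
Discriminant: 54² + 4·61771 = 2916 + 247084 = 250000; √250000 = 500.
q = (−54 + 500)/2 = 223, and p = q + 54 = 277.
Check: 223 · 277 = 61771.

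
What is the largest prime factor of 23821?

23821 = 7 · 3403
3403 = 41 · 83
83 is prime.
So 23821 = 7 · 41 · 83; the largest prime factor is 83.

83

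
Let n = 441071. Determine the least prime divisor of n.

23

441071 is odd.
Digit sum 17, not divisible by 3.
Ends in 1: not divisible by 5.
7: 441071 = 7·63010 + 1
11: 441071 = 11·40097 + 4
13: 441071 = 13·33928 + 7
17: 441071 = 17·25945 + 6
19: 441071 = 19·23214 + 5
23: 441071 = 23·19177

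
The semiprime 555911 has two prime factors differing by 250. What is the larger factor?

881

Since p = q + 250, we have 555911 = q(q + 250), so q² + 250q − 555911 = 0.
Discriminant: 250² + 4·555911 = 62500 + 2223644 = 2286144; √2286144 = 1512.
q = (−250 + 1512)/2 = 631, and p = q + 250 = 881.
Check: 631 · 881 = 555911.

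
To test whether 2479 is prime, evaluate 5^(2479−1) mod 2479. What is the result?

545

5^1 ≡ 5 (mod 2479)
5^2 ≡ 5^2 = 25 ≡ 25 (mod 2479)
5^4 ≡ 25^2 = 625 ≡ 625 (mod 2479)
5^8 ≡ 625^2 = 390625 ≡ 1422 (mod 2479)
5^16 ≡ 1422^2 = 2022084 ≡ 1699 (mod 2479)
5^32 ≡ 1699^2 = 2886601 ≡ 1045 (mod 2479)
5^64 ≡ 1045^2 = 1092025 ≡ 1265 (mod 2479)
5^128 ≡ 1265^2 = 1600225 ≡ 1270 (mod 2479)
5^256 ≡ 1270^2 = 1612900 ≡ 1550 (mod 2479)
5^512 ≡ 1550^2 = 2402500 ≡ 349 (mod 2479)
5^1024 ≡ 349^2 = 121801 ≡ 330 (mod 2479)
5^2048 ≡ 330^2 = 108900 ≡ 2303 (mod 2479)
2478 = 2048 + 256 + 128 + 32 + 8 + 4 + 2 in binary powers of 2.
So 5^2478 ≡ 2303 · 1550 · 1270 · 1045 · 1422 · 625 · 25 ≡ 545 (mod 2479).
Since 545 ≠ 1, base 5 is a Fermat witness: 2479 is composite.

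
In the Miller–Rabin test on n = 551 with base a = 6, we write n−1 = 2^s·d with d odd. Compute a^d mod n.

138

551 − 1 = 550 = 2^1 · 275, so d = 275.
6^1 ≡ 6 (mod 551)
6^2 ≡ 6^2 = 36 ≡ 36 (mod 551)
6^4 ≡ 36^2 = 1296 ≡ 194 (mod 551)
6^8 ≡ 194^2 = 37636 ≡ 168 (mod 551)
6^16 ≡ 168^2 = 28224 ≡ 123 (mod 551)
6^32 ≡ 123^2 = 15129 ≡ 252 (mod 551)
6^64 ≡ 252^2 = 63504 ≡ 139 (mod 551)
6^128 ≡ 139^2 = 19321 ≡ 36 (mod 551)
6^256 ≡ 36^2 = 1296 ≡ 194 (mod 551)
275 = 256 + 16 + 2 + 1 in binary powers of 2.
So 6^275 ≡ 194 · 123 · 36 · 6 ≡ 138 (mod 551).
Squaring chain: 138; never reaches −1, so base 6 is a Miller–Rabin witness that 551 is composite.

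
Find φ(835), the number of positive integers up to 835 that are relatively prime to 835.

Factor: 835 = 5 · 167.
φ(835) = (5−1) · (167−1) = 4 · 166 = 664.

664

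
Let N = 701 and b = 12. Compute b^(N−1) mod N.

12^1 ≡ 12 (mod 701)
12^2 ≡ 12^2 = 144 ≡ 144 (mod 701)
12^4 ≡ 144^2 = 20736 ≡ 407 (mod 701)
12^8 ≡ 407^2 = 165649 ≡ 213 (mod 701)
12^16 ≡ 213^2 = 45369 ≡ 505 (mod 701)
12^32 ≡ 505^2 = 255025 ≡ 562 (mod 701)
12^64 ≡ 562^2 = 315844 ≡ 394 (mod 701)
12^128 ≡ 394^2 = 155236 ≡ 315 (mod 701)
12^256 ≡ 315^2 = 99225 ≡ 384 (mod 701)
12^512 ≡ 384^2 = 147456 ≡ 246 (mod 701)
700 = 512 + 128 + 32 + 16 + 8 + 4 in binary powers of 2.
So 12^700 ≡ 246 · 315 · 562 · 505 · 213 · 407 ≡ 1 (mod 701).
Since the result is 1, base 12 gives no evidence that 701 is composite.

1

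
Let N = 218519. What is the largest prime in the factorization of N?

218519 = 7 · 31217
31217 = 19 · 1643
1643 = 31 · 53
53 is prime.
So 218519 = 7 · 19 · 31 · 53; the largest prime factor is 53.

53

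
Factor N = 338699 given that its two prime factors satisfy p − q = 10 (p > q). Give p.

Since p = q + 10, we have 338699 = q(q + 10), so q² + 10q − 338699 = 0.
Discriminant: 10² + 4·338699 = 100 + 1354796 = 1354896; √1354896 = 1164.
q = (−10 + 1164)/2 = 577, and p = q + 10 = 587.
Check: 577 · 587 = 338699.

587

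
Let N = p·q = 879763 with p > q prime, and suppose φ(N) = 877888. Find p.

947

φ(n) = (p−1)(q−1) = n − (p+q) + 1, so p + q = 879763 − 877888 + 1 = 1876.
p and q are the roots of t² − 1876t + 879763 = 0.
Discriminant: 1876² − 4·879763 = 3519376 − 3519052 = 324; √324 = 18.
q = (1876 − 18)/2 = 929, p = (1876 + 18)/2 = 947.
Check: 929 · 947 = 879763.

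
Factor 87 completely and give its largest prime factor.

87 = 3 · 29
29 is prime.
So 87 = 3 · 29; the largest prime factor is 29.

29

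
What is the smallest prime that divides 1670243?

1670243 is odd.
Digit sum 23, not divisible by 3.
Ends in 3: not divisible by 5.
7: 1670243 = 7·238606 + 1
11: 1670243 = 11·151840 + 3
13: 1670243 = 13·128480 + 3
17: 1670243 = 17·98249 + 10
19: 1670243 = 19·87907 + 10
23: 1670243 = 23·72619 + 6
29: 1670243 = 29·57594 + 17
31: 1670243 = 31·53878 + 25
37: 1670243 = 37·45141 + 26
41: 1670243 = 41·40737 + 26
43: 1670243 = 43·38842 + 37
47: 1670243 = 47·35537 + 4
53: 1670243 = 53·31514 + 1
59: 1670243 = 59·28309 + 12
61: 1670243 = 61·27381 + 2
67: 1670243 = 67·24929

67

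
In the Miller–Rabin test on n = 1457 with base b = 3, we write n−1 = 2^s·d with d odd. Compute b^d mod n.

1457 − 1 = 1456 = 2^4 · 91, so d = 91.
3^1 ≡ 3 (mod 1457)
3^2 ≡ 3^2 = 9 ≡ 9 (mod 1457)
3^4 ≡ 9^2 = 81 ≡ 81 (mod 1457)
3^8 ≡ 81^2 = 6561 ≡ 733 (mod 1457)
3^16 ≡ 733^2 = 537289 ≡ 1113 (mod 1457)
3^32 ≡ 1113^2 = 1238769 ≡ 319 (mod 1457)
3^64 ≡ 319^2 = 101761 ≡ 1228 (mod 1457)
91 = 64 + 16 + 8 + 2 + 1 in binary powers of 2.
So 3^91 ≡ 1228 · 1113 · 733 · 9 · 3 ≡ 251 (mod 1457).
Squaring chain: 251 → 350 → 112 → 888; never reaches −1, so base 3 is a Miller–Rabin witness that 1457 is composite.

251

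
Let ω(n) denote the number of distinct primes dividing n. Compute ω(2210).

4

2210 = 2 · 1105
1105 = 5 · 221
221 = 13 · 17
2210 = 2 · 5 · 13 · 17, which has 4 distinct prime factors.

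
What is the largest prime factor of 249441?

73

249441 = 3 · 83147
83147 = 17 · 4891
4891 = 67 · 73
73 is prime.
So 249441 = 3 · 17 · 67 · 73; the largest prime factor is 73.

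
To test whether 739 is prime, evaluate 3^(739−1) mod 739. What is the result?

1

3^1 ≡ 3 (mod 739)
3^2 ≡ 3^2 = 9 ≡ 9 (mod 739)
3^4 ≡ 9^2 = 81 ≡ 81 (mod 739)
3^8 ≡ 81^2 = 6561 ≡ 649 (mod 739)
3^16 ≡ 649^2 = 421201 ≡ 710 (mod 739)
3^32 ≡ 710^2 = 504100 ≡ 102 (mod 739)
3^64 ≡ 102^2 = 10404 ≡ 58 (mod 739)
3^128 ≡ 58^2 = 3364 ≡ 408 (mod 739)
3^256 ≡ 408^2 = 166464 ≡ 189 (mod 739)
3^512 ≡ 189^2 = 35721 ≡ 249 (mod 739)
738 = 512 + 128 + 64 + 32 + 2 in binary powers of 2.
So 3^738 ≡ 249 · 408 · 58 · 102 · 9 ≡ 1 (mod 739).
Since the result is 1, base 3 gives no evidence that 739 is composite.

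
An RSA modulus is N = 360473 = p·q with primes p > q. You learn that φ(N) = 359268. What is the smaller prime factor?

φ(n) = (p−1)(q−1) = n − (p+q) + 1, so p + q = 360473 − 359268 + 1 = 1206.
p and q are the roots of t² − 1206t + 360473 = 0.
Discriminant: 1206² − 4·360473 = 1454436 − 1441892 = 12544; √12544 = 112.
q = (1206 − 112)/2 = 547, p = (1206 + 112)/2 = 659.
Check: 547 · 659 = 360473.

547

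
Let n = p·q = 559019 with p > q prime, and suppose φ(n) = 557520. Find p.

φ(n) = (p−1)(q−1) = n − (p+q) + 1, so p + q = 559019 − 557520 + 1 = 1500.
p and q are the roots of t² − 1500t + 559019 = 0.
Discriminant: 1500² − 4·559019 = 2250000 − 2236076 = 13924; √13924 = 118.
q = (1500 − 118)/2 = 691, p = (1500 + 118)/2 = 809.
Check: 691 · 809 = 559019.

809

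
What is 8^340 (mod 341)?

1

8^1 ≡ 8 (mod 341)
8^2 ≡ 8^2 = 64 ≡ 64 (mod 341)
8^4 ≡ 64^2 = 4096 ≡ 4 (mod 341)
8^8 ≡ 4^2 = 16 ≡ 16 (mod 341)
8^16 ≡ 16^2 = 256 ≡ 256 (mod 341)
8^32 ≡ 256^2 = 65536 ≡ 64 (mod 341)
8^64 ≡ 64^2 = 4096 ≡ 4 (mod 341)
8^128 ≡ 4^2 = 16 ≡ 16 (mod 341)
8^256 ≡ 16^2 = 256 ≡ 256 (mod 341)
340 = 256 + 64 + 16 + 4 in binary powers of 2.
So 8^340 ≡ 256 · 4 · 256 · 4 ≡ 1 (mod 341).
Since the result is 1, base 8 gives no evidence that 341 is composite.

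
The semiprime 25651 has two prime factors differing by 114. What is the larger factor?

227

Since p = q + 114, we have 25651 = q(q + 114), so q² + 114q − 25651 = 0.
Discriminant: 114² + 4·25651 = 12996 + 102604 = 115600; √115600 = 340.
q = (−114 + 340)/2 = 113, and p = q + 114 = 227.
Check: 113 · 227 = 25651.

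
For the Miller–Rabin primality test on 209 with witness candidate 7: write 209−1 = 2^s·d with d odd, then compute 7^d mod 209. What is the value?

178

209 − 1 = 208 = 2^4 · 13, so d = 13.
7^1 ≡ 7 (mod 209)
7^2 ≡ 7^2 = 49 ≡ 49 (mod 209)
7^4 ≡ 49^2 = 2401 ≡ 102 (mod 209)
7^8 ≡ 102^2 = 10404 ≡ 163 (mod 209)
13 = 8 + 4 + 1 in binary powers of 2.
So 7^13 ≡ 163 · 102 · 7 ≡ 178 (mod 209).
Squaring chain: 178 → 125 → 159 → 201; never reaches −1, so base 7 is a Miller–Rabin witness that 209 is composite.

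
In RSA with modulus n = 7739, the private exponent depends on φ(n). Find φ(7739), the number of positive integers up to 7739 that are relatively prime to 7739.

Factor: 7739 = 71 · 109.
φ(7739) = (71−1) · (109−1) = 70 · 108 = 7560.

7560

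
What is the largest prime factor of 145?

145 = 5 · 29
29 is prime.
So 145 = 5 · 29; the largest prime factor is 29.

29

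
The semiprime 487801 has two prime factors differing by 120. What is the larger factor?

761

Since p = q + 120, we have 487801 = q(q + 120), so q² + 120q − 487801 = 0.
Discriminant: 120² + 4·487801 = 14400 + 1951204 = 1965604; √1965604 = 1402.
q = (−120 + 1402)/2 = 641, and p = q + 120 = 761.
Check: 641 · 761 = 487801.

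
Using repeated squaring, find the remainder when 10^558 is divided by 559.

10^1 ≡ 10 (mod 559)
10^2 ≡ 10^2 = 100 ≡ 100 (mod 559)
10^4 ≡ 100^2 = 10000 ≡ 497 (mod 559)
10^8 ≡ 497^2 = 247009 ≡ 490 (mod 559)
10^16 ≡ 490^2 = 240100 ≡ 289 (mod 559)
10^32 ≡ 289^2 = 83521 ≡ 230 (mod 559)
10^64 ≡ 230^2 = 52900 ≡ 354 (mod 559)
10^128 ≡ 354^2 = 125316 ≡ 100 (mod 559)
10^256 ≡ 100^2 = 10000 ≡ 497 (mod 559)
10^512 ≡ 497^2 = 247009 ≡ 490 (mod 559)
558 = 512 + 32 + 8 + 4 + 2 in binary powers of 2.
So 10^558 ≡ 490 · 230 · 490 · 497 · 100 ≡ 365 (mod 559).
Since 365 ≠ 1, base 10 is a Fermat witness: 559 is composite.

365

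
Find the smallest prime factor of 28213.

89

28213 is odd.
Digit sum 16, not divisible by 3.
Ends in 3: not divisible by 5.
7: 28213 = 7·4030 + 3
11: 28213 = 11·2564 + 9
13: 28213 = 13·2170 + 3
17: 28213 = 17·1659 + 10
19: 28213 = 19·1484 + 17
23: 28213 = 23·1226 + 15
29: 28213 = 29·972 + 25
31: 28213 = 31·910 + 3
37: 28213 = 37·762 + 19
41: 28213 = 41·688 + 5
43: 28213 = 43·656 + 5
47: 28213 = 47·600 + 13
53: 28213 = 53·532 + 17
59: 28213 = 59·478 + 11
61: 28213 = 61·462 + 31
67: 28213 = 67·421 + 6
71: 28213 = 71·397 + 26
73: 28213 = 73·386 + 35
79: 28213 = 79·357 + 10
83: 28213 = 83·339 + 76
89: 28213 = 89·317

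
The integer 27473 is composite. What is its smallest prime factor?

83

27473 is odd.
Digit sum 23, not divisible by 3.
Ends in 3: not divisible by 5.
7: 27473 = 7·3924 + 5
11: 27473 = 11·2497 + 6
13: 27473 = 13·2113 + 4
17: 27473 = 17·1616 + 1
19: 27473 = 19·1445 + 18
23: 27473 = 23·1194 + 11
29: 27473 = 29·947 + 10
31: 27473 = 31·886 + 7
37: 27473 = 37·742 + 19
41: 27473 = 41·670 + 3
43: 27473 = 43·638 + 39
47: 27473 = 47·584 + 25
53: 27473 = 53·518 + 19
59: 27473 = 59·465 + 38
61: 27473 = 61·450 + 23
67: 27473 = 67·410 + 3
71: 27473 = 71·386 + 67
73: 27473 = 73·376 + 25
79: 27473 = 79·347 + 60
83: 27473 = 83·331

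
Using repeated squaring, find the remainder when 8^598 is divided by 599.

8^1 ≡ 8 (mod 599)
8^2 ≡ 8^2 = 64 ≡ 64 (mod 599)
8^4 ≡ 64^2 = 4096 ≡ 502 (mod 599)
8^8 ≡ 502^2 = 252004 ≡ 424 (mod 599)
8^16 ≡ 424^2 = 179776 ≡ 76 (mod 599)
8^32 ≡ 76^2 = 5776 ≡ 385 (mod 599)
8^64 ≡ 385^2 = 148225 ≡ 272 (mod 599)
8^128 ≡ 272^2 = 73984 ≡ 307 (mod 599)
8^256 ≡ 307^2 = 94249 ≡ 206 (mod 599)
8^512 ≡ 206^2 = 42436 ≡ 506 (mod 599)
598 = 512 + 64 + 16 + 4 + 2 in binary powers of 2.
So 8^598 ≡ 506 · 272 · 76 · 502 · 64 ≡ 1 (mod 599).
Since the result is 1, base 8 gives no evidence that 599 is composite.

1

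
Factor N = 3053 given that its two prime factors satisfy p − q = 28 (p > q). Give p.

71

Since p = q + 28, we have 3053 = q(q + 28), so q² + 28q − 3053 = 0.
Discriminant: 28² + 4·3053 = 784 + 12212 = 12996; √12996 = 114.
q = (−28 + 114)/2 = 43, and p = q + 28 = 71.
Check: 43 · 71 = 3053.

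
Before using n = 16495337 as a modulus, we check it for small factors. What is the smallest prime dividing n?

83

16495337 is odd.
Digit sum 38, not divisible by 3.
Ends in 7: not divisible by 5.
7: 16495337 = 7·2356476 + 5
11: 16495337 = 11·1499576 + 1
13: 16495337 = 13·1268872 + 1
17: 16495337 = 17·970313 + 16
19: 16495337 = 19·868175 + 12
23: 16495337 = 23·717188 + 13
29: 16495337 = 29·568804 + 21
31: 16495337 = 31·532107 + 20
37: 16495337 = 37·445819 + 34
41: 16495337 = 41·402325 + 12
43: 16495337 = 43·383612 + 21
47: 16495337 = 47·350964 + 29
53: 16495337 = 53·311232 + 41
59: 16495337 = 59·279581 + 58
61: 16495337 = 61·270415 + 22
67: 16495337 = 67·246199 + 4
71: 16495337 = 71·232328 + 49
73: 16495337 = 73·225963 + 38
79: 16495337 = 79·208801 + 58
83: 16495337 = 83·198739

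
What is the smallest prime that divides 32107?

32107 is odd.
Digit sum 13, not divisible by 3.
Ends in 7: not divisible by 5.
7: 32107 = 7·4586 + 5
11: 32107 = 11·2918 + 9
13: 32107 = 13·2469 + 10
17: 32107 = 17·1888 + 11
19: 32107 = 19·1689 + 16
23: 32107 = 23·1395 + 22
29: 32107 = 29·1107 + 4
31: 32107 = 31·1035 + 22
37: 32107 = 37·867 + 28
41: 32107 = 41·783 + 4
43: 32107 = 43·746 + 29
47: 32107 = 47·683 + 6
53: 32107 = 53·605 + 42
59: 32107 = 59·544 + 11
61: 32107 = 61·526 + 21
67: 32107 = 67·479 + 14
71: 32107 = 71·452 + 15
73: 32107 = 73·439 + 60
79: 32107 = 79·406 + 33
83: 32107 = 83·386 + 69
89: 32107 = 89·360 + 67
97: 32107 = 97·331

97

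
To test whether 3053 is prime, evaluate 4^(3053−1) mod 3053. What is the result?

1119

4^1 ≡ 4 (mod 3053)
4^2 ≡ 4^2 = 16 ≡ 16 (mod 3053)
4^4 ≡ 16^2 = 256 ≡ 256 (mod 3053)
4^8 ≡ 256^2 = 65536 ≡ 1423 (mod 3053)
4^16 ≡ 1423^2 = 2024929 ≡ 790 (mod 3053)
4^32 ≡ 790^2 = 624100 ≡ 1288 (mod 3053)
4^64 ≡ 1288^2 = 1658944 ≡ 1165 (mod 3053)
4^128 ≡ 1165^2 = 1357225 ≡ 1693 (mod 3053)
4^256 ≡ 1693^2 = 2866249 ≡ 2535 (mod 3053)
4^512 ≡ 2535^2 = 6426225 ≡ 2713 (mod 3053)
4^1024 ≡ 2713^2 = 7360369 ≡ 2639 (mod 3053)
4^2048 ≡ 2639^2 = 6964321 ≡ 428 (mod 3053)
3052 = 2048 + 512 + 256 + 128 + 64 + 32 + 8 + 4 in binary powers of 2.
So 4^3052 ≡ 428 · 2713 · 2535 · 1693 · 1165 · 1288 · 1423 · 256 ≡ 1119 (mod 3053).
Since 1119 ≠ 1, base 4 is a Fermat witness: 3053 is composite.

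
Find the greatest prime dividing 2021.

47

2021 = 43 · 47
47 is prime.
So 2021 = 43 · 47; the largest prime factor is 47.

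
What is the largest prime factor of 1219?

53

1219 = 23 · 53
53 is prime.
So 1219 = 23 · 53; the largest prime factor is 53.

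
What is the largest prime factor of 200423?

79

200423 = 43 · 4661
4661 = 59 · 79
79 is prime.
So 200423 = 43 · 59 · 79; the largest prime factor is 79.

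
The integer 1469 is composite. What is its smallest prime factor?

13

1469 is odd.
Digit sum 20, not divisible by 3.
Ends in 9: not divisible by 5.
7: 1469 = 7·209 + 6
11: 1469 = 11·133 + 6
13: 1469 = 13·113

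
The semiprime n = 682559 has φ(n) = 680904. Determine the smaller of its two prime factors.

773

φ(n) = (p−1)(q−1) = n − (p+q) + 1, so p + q = 682559 − 680904 + 1 = 1656.
p and q are the roots of t² − 1656t + 682559 = 0.
Discriminant: 1656² − 4·682559 = 2742336 − 2730236 = 12100; √12100 = 110.
q = (1656 − 110)/2 = 773, p = (1656 + 110)/2 = 883.
Check: 773 · 883 = 682559.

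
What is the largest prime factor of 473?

473 = 11 · 43
43 is prime.
So 473 = 11 · 43; the largest prime factor is 43.

43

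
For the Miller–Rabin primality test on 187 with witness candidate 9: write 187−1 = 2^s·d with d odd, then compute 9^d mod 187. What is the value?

25

187 − 1 = 186 = 2^1 · 93, so d = 93.
9^1 ≡ 9 (mod 187)
9^2 ≡ 9^2 = 81 ≡ 81 (mod 187)
9^4 ≡ 81^2 = 6561 ≡ 16 (mod 187)
9^8 ≡ 16^2 = 256 ≡ 69 (mod 187)
9^16 ≡ 69^2 = 4761 ≡ 86 (mod 187)
9^32 ≡ 86^2 = 7396 ≡ 103 (mod 187)
9^64 ≡ 103^2 = 10609 ≡ 137 (mod 187)
93 = 64 + 16 + 8 + 4 + 1 in binary powers of 2.
So 9^93 ≡ 137 · 86 · 69 · 16 · 9 ≡ 25 (mod 187).
Squaring chain: 25; never reaches −1, so base 9 is a Miller–Rabin witness that 187 is composite.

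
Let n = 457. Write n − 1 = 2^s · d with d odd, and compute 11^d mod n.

207

457 − 1 = 456 = 2^3 · 57, so d = 57.
11^1 ≡ 11 (mod 457)
11^2 ≡ 11^2 = 121 ≡ 121 (mod 457)
11^4 ≡ 121^2 = 14641 ≡ 17 (mod 457)
11^8 ≡ 17^2 = 289 ≡ 289 (mod 457)
11^16 ≡ 289^2 = 83521 ≡ 347 (mod 457)
11^32 ≡ 347^2 = 120409 ≡ 218 (mod 457)
57 = 32 + 16 + 8 + 1 in binary powers of 2.
So 11^57 ≡ 218 · 347 · 289 · 11 ≡ 207 (mod 457).
Squaring chain: 207 → 348 → 456; reaches −1, so base 11 does not prove 457 composite.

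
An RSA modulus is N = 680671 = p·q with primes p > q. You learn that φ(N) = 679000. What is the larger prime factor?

971

φ(n) = (p−1)(q−1) = n − (p+q) + 1, so p + q = 680671 − 679000 + 1 = 1672.
p and q are the roots of t² − 1672t + 680671 = 0.
Discriminant: 1672² − 4·680671 = 2795584 − 2722684 = 72900; √72900 = 270.
q = (1672 − 270)/2 = 701, p = (1672 + 270)/2 = 971.
Check: 701 · 971 = 680671.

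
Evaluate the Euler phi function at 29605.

22800

Factor: 29605 = 5 · 31 · 191.
φ(29605) = (5−1) · (31−1) · (191−1) = 4 · 30 · 190 = 22800.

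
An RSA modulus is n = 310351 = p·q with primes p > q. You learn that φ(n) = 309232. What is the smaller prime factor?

φ(n) = (p−1)(q−1) = n − (p+q) + 1, so p + q = 310351 − 309232 + 1 = 1120.
p and q are the roots of t² − 1120t + 310351 = 0.
Discriminant: 1120² − 4·310351 = 1254400 − 1241404 = 12996; √12996 = 114.
q = (1120 − 114)/2 = 503, p = (1120 + 114)/2 = 617.
Check: 503 · 617 = 310351.

503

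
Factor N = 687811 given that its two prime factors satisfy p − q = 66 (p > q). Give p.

863

Since p = q + 66, we have 687811 = q(q + 66), so q² + 66q − 687811 = 0.
Discriminant: 66² + 4·687811 = 4356 + 2751244 = 2755600; √2755600 = 1660.
q = (−66 + 1660)/2 = 797, and p = q + 66 = 863.
Check: 797 · 863 = 687811.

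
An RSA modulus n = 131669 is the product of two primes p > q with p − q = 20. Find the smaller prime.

Since p = q + 20, we have 131669 = q(q + 20), so q² + 20q − 131669 = 0.
Discriminant: 20² + 4·131669 = 400 + 526676 = 527076; √527076 = 726.
q = (−20 + 726)/2 = 353, and p = q + 20 = 373.
Check: 353 · 373 = 131669.

353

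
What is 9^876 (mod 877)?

1

9^1 ≡ 9 (mod 877)
9^2 ≡ 9^2 = 81 ≡ 81 (mod 877)
9^4 ≡ 81^2 = 6561 ≡ 422 (mod 877)
9^8 ≡ 422^2 = 178084 ≡ 53 (mod 877)
9^16 ≡ 53^2 = 2809 ≡ 178 (mod 877)
9^32 ≡ 178^2 = 31684 ≡ 112 (mod 877)
9^64 ≡ 112^2 = 12544 ≡ 266 (mod 877)
9^128 ≡ 266^2 = 70756 ≡ 596 (mod 877)
9^256 ≡ 596^2 = 355216 ≡ 31 (mod 877)
9^512 ≡ 31^2 = 961 ≡ 84 (mod 877)
876 = 512 + 256 + 64 + 32 + 8 + 4 in binary powers of 2.
So 9^876 ≡ 84 · 31 · 266 · 112 · 53 · 422 ≡ 1 (mod 877).
Since the result is 1, base 9 gives no evidence that 877 is composite.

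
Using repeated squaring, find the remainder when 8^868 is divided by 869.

368

8^1 ≡ 8 (mod 869)
8^2 ≡ 8^2 = 64 ≡ 64 (mod 869)
8^4 ≡ 64^2 = 4096 ≡ 620 (mod 869)
8^8 ≡ 620^2 = 384400 ≡ 302 (mod 869)
8^16 ≡ 302^2 = 91204 ≡ 828 (mod 869)
8^32 ≡ 828^2 = 685584 ≡ 812 (mod 869)
8^64 ≡ 812^2 = 659344 ≡ 642 (mod 869)
8^128 ≡ 642^2 = 412164 ≡ 258 (mod 869)
8^256 ≡ 258^2 = 66564 ≡ 520 (mod 869)
8^512 ≡ 520^2 = 270400 ≡ 141 (mod 869)
868 = 512 + 256 + 64 + 32 + 4 in binary powers of 2.
So 8^868 ≡ 141 · 520 · 642 · 812 · 620 ≡ 368 (mod 869).
Since 368 ≠ 1, base 8 is a Fermat witness: 869 is composite.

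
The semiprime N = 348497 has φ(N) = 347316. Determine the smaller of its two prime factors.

φ(n) = (p−1)(q−1) = n − (p+q) + 1, so p + q = 348497 − 347316 + 1 = 1182.
p and q are the roots of t² − 1182t + 348497 = 0.
Discriminant: 1182² − 4·348497 = 1397124 − 1393988 = 3136; √3136 = 56.
q = (1182 − 56)/2 = 563, p = (1182 + 56)/2 = 619.
Check: 563 · 619 = 348497.

563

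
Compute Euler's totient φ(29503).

Factor: 29503 = 163 · 181.
φ(29503) = (163−1) · (181−1) = 162 · 180 = 29160.

29160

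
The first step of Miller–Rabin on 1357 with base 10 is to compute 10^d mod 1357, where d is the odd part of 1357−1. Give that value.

319

1357 − 1 = 1356 = 2^2 · 339, so d = 339.
10^1 ≡ 10 (mod 1357)
10^2 ≡ 10^2 = 100 ≡ 100 (mod 1357)
10^4 ≡ 100^2 = 10000 ≡ 501 (mod 1357)
10^8 ≡ 501^2 = 251001 ≡ 1313 (mod 1357)
10^16 ≡ 1313^2 = 1723969 ≡ 579 (mod 1357)
10^32 ≡ 579^2 = 335241 ≡ 62 (mod 1357)
10^64 ≡ 62^2 = 3844 ≡ 1130 (mod 1357)
10^128 ≡ 1130^2 = 1276900 ≡ 1320 (mod 1357)
10^256 ≡ 1320^2 = 1742400 ≡ 12 (mod 1357)
339 = 256 + 64 + 16 + 2 + 1 in binary powers of 2.
So 10^339 ≡ 12 · 1130 · 579 · 100 · 10 ≡ 319 (mod 1357).
Squaring chain: 319 → 1343; never reaches −1, so base 10 is a Miller–Rabin witness that 1357 is composite.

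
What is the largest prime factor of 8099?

89

8099 = 7 · 1157
1157 = 13 · 89
89 is prime.
So 8099 = 7 · 13 · 89; the largest prime factor is 89.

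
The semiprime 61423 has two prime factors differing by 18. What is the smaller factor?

Since p = q + 18, we have 61423 = q(q + 18), so q² + 18q − 61423 = 0.
Discriminant: 18² + 4·61423 = 324 + 245692 = 246016; √246016 = 496.
q = (−18 + 496)/2 = 239, and p = q + 18 = 257.
Check: 239 · 257 = 61423.

239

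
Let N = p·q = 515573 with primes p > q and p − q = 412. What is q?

Since p = q + 412, we have 515573 = q(q + 412), so q² + 412q − 515573 = 0.
Discriminant: 412² + 4·515573 = 169744 + 2062292 = 2232036; √2232036 = 1494.
q = (−412 + 1494)/2 = 541, and p = q + 412 = 953.
Check: 541 · 953 = 515573.

541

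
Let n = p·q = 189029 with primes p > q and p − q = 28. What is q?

Since p = q + 28, we have 189029 = q(q + 28), so q² + 28q − 189029 = 0.
Discriminant: 28² + 4·189029 = 784 + 756116 = 756900; √756900 = 870.
q = (−28 + 870)/2 = 421, and p = q + 28 = 449.
Check: 421 · 449 = 189029.

421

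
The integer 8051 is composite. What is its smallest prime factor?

83

8051 is odd.
Digit sum 14, not divisible by 3.
Ends in 1: not divisible by 5.
7: 8051 = 7·1150 + 1
11: 8051 = 11·731 + 10
13: 8051 = 13·619 + 4
17: 8051 = 17·473 + 10
19: 8051 = 19·423 + 14
23: 8051 = 23·350 + 1
29: 8051 = 29·277 + 18
31: 8051 = 31·259 + 22
37: 8051 = 37·217 + 22
41: 8051 = 41·196 + 15
43: 8051 = 43·187 + 10
47: 8051 = 47·171 + 14
53: 8051 = 53·151 + 48
59: 8051 = 59·136 + 27
61: 8051 = 61·131 + 60
67: 8051 = 67·120 + 11
71: 8051 = 71·113 + 28
73: 8051 = 73·110 + 21
79: 8051 = 79·101 + 72
83: 8051 = 83·97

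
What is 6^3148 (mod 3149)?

1781

6^1 ≡ 6 (mod 3149)
6^2 ≡ 6^2 = 36 ≡ 36 (mod 3149)
6^4 ≡ 36^2 = 1296 ≡ 1296 (mod 3149)
6^8 ≡ 1296^2 = 1679616 ≡ 1199 (mod 3149)
6^16 ≡ 1199^2 = 1437601 ≡ 1657 (mod 3149)
6^32 ≡ 1657^2 = 2745649 ≡ 2870 (mod 3149)
6^64 ≡ 2870^2 = 8236900 ≡ 2265 (mod 3149)
6^128 ≡ 2265^2 = 5130225 ≡ 504 (mod 3149)
6^256 ≡ 504^2 = 254016 ≡ 2096 (mod 3149)
6^512 ≡ 2096^2 = 4393216 ≡ 361 (mod 3149)
6^1024 ≡ 361^2 = 130321 ≡ 1212 (mod 3149)
6^2048 ≡ 1212^2 = 1468944 ≡ 1510 (mod 3149)
3148 = 2048 + 1024 + 64 + 8 + 4 in binary powers of 2.
So 6^3148 ≡ 1510 · 1212 · 2265 · 1199 · 1296 ≡ 1781 (mod 3149).
Since 1781 ≠ 1, base 6 is a Fermat witness: 3149 is composite.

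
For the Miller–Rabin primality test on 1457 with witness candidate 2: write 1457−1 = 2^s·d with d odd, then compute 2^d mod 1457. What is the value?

1457 − 1 = 1456 = 2^4 · 91, so d = 91.
2^1 ≡ 2 (mod 1457)
2^2 ≡ 2^2 = 4 ≡ 4 (mod 1457)
2^4 ≡ 4^2 = 16 ≡ 16 (mod 1457)
2^8 ≡ 16^2 = 256 ≡ 256 (mod 1457)
2^16 ≡ 256^2 = 65536 ≡ 1428 (mod 1457)
2^32 ≡ 1428^2 = 2039184 ≡ 841 (mod 1457)
2^64 ≡ 841^2 = 707281 ≡ 636 (mod 1457)
91 = 64 + 16 + 8 + 2 + 1 in binary powers of 2.
So 2^91 ≡ 636 · 1428 · 256 · 4 · 2 ≡ 870 (mod 1457).
Squaring chain: 870 → 717 → 1225 → 1372; never reaches −1, so base 2 is a Miller–Rabin witness that 1457 is composite.

870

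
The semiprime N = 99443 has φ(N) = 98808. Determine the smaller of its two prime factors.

φ(n) = (p−1)(q−1) = n − (p+q) + 1, so p + q = 99443 − 98808 + 1 = 636.
p and q are the roots of t² − 636t + 99443 = 0.
Discriminant: 636² − 4·99443 = 404496 − 397772 = 6724; √6724 = 82.
q = (636 − 82)/2 = 277, p = (636 + 82)/2 = 359.
Check: 277 · 359 = 99443.

277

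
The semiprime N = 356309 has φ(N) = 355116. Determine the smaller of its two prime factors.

587

φ(n) = (p−1)(q−1) = n − (p+q) + 1, so p + q = 356309 − 355116 + 1 = 1194.
p and q are the roots of t² − 1194t + 356309 = 0.
Discriminant: 1194² − 4·356309 = 1425636 − 1425236 = 400; √400 = 20.
q = (1194 − 20)/2 = 587, p = (1194 + 20)/2 = 607.
Check: 587 · 607 = 356309.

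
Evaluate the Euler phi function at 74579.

67840

Factor: 74579 = 17 · 41 · 107.
φ(74579) = (17−1) · (41−1) · (107−1) = 16 · 40 · 106 = 67840.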